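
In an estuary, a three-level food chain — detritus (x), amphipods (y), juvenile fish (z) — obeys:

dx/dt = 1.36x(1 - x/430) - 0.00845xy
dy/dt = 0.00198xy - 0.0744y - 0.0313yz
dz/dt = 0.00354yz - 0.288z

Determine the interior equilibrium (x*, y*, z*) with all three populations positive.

x* ≈ 213, y* ≈ 81.4, z* ≈ 11.1

From dz/dt = 0: 0.00354y* = 0.288, so y* = 81.4.
From dx/dt = 0: 1.36(1 - x*/430) = 0.00845·81.4, giving x* = 430·(1 - 0.505) = 213.
From dy/dt = 0: 0.00198·213 - 0.0744 = 0.0313z*, so z* = 0.347/0.0313 = 11.1.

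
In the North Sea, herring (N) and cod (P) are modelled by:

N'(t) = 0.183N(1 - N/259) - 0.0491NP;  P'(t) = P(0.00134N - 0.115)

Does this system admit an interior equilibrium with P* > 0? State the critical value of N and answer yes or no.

Threshold N = 85.8; K > 85.8, so yes, the predator persists.

The predator equation gives dP/dt > 0 only when N > 0.115/0.00134 = 85.8.
Without the predator, N → K = 259. Since 259 > 85.8, the predator can invade and persist.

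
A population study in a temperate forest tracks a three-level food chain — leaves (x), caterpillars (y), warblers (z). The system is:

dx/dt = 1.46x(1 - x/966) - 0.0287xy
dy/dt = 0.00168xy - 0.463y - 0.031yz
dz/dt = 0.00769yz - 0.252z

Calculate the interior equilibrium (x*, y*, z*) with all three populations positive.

x* ≈ 344, y* ≈ 32.8, z* ≈ 3.69

From dz/dt = 0: 0.00769y* = 0.252, so y* = 32.8.
From dx/dt = 0: 1.46(1 - x*/966) = 0.0287·32.8, giving x* = 966·(1 - 0.644) = 344.
From dy/dt = 0: 0.00168·344 - 0.463 = 0.031z*, so z* = 0.114/0.031 = 3.69.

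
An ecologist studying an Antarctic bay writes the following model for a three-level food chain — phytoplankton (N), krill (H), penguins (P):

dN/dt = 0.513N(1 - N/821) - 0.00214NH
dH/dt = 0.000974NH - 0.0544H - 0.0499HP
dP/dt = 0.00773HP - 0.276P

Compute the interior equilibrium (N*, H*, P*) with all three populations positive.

From dP/dt = 0: 0.00773H* = 0.276, so H* = 35.7.
From dN/dt = 0: 0.513(1 - N*/821) = 0.00214·35.7, giving N* = 821·(1 - 0.149) = 699.
From dH/dt = 0: 0.000974·699 - 0.0544 = 0.0499P*, so P* = 0.626/0.0499 = 12.5.

N* ≈ 699, H* ≈ 35.7, P* ≈ 12.5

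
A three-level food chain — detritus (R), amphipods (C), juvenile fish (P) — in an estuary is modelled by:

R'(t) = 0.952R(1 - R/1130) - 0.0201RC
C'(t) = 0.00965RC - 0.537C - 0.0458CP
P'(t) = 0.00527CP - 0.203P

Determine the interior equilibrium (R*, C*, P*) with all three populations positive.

R* ≈ 211, C* ≈ 38.5, P* ≈ 32.7

From dP/dt = 0: 0.00527C* = 0.203, so C* = 38.5.
From dR/dt = 0: 0.952(1 - R*/1130) = 0.0201·38.5, giving R* = 1130·(1 - 0.813) = 211.
From dC/dt = 0: 0.00965·211 - 0.537 = 0.0458P*, so P* = 1.5/0.0458 = 32.7.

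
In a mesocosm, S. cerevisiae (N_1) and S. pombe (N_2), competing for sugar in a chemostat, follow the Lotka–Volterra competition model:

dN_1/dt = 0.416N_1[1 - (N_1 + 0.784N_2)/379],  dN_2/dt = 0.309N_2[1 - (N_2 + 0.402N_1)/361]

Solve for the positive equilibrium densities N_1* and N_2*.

Setting both brackets to zero gives the nullclines N_1 + 0.784N_2 = 379 and 0.402N_1 + N_2 = 361.
Substituting N_2 = 361 - 0.402N_1 into the first: N_1(1 - 0.784·0.402) = 379 - 0.784·361.
So N_1* = 96/0.685 = 140, and then N_2* = 361 - 0.402·140 = 305.

N_1* ≈ 140, N_2* ≈ 305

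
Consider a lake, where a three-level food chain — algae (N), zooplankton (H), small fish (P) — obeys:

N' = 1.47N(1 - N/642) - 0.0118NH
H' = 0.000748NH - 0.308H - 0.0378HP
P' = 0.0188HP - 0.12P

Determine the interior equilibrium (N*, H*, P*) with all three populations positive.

N* ≈ 609, H* ≈ 6.38, P* ≈ 3.91

From dP/dt = 0: 0.0188H* = 0.12, so H* = 6.38.
From dN/dt = 0: 1.47(1 - N*/642) = 0.0118·6.38, giving N* = 642·(1 - 0.0512) = 609.
From dH/dt = 0: 0.000748·609 - 0.308 = 0.0378P*, so P* = 0.148/0.0378 = 3.91.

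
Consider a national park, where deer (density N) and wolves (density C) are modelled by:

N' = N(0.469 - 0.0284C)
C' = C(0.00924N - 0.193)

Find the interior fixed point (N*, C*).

Set dC/dt = 0 with C > 0: 0.00924N - 0.193 = 0, so N* = 0.193/0.00924 = 20.9.
Set dN/dt = 0 with N > 0: 0.469 - 0.0284C = 0, so C* = 0.469/0.0284 = 16.5.

N* ≈ 20.9, C* ≈ 16.5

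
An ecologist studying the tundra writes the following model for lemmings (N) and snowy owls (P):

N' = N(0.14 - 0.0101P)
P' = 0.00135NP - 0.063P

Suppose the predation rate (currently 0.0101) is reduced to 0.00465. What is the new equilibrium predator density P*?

P* ≈ 30.1

At the interior fixed point, setting dN/dt = 0 with N > 0 fixes P* = (prey growth rate)/(NP coefficient) — independent of the other coefficients.
With the change, P* = 0.14/0.00465 = 30.1; it rises from 13.9.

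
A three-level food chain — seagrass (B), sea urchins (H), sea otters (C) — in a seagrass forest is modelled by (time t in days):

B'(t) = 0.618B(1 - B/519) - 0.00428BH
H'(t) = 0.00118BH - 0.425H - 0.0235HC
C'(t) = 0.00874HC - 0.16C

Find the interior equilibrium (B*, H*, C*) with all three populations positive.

From dC/dt = 0: 0.00874H* = 0.16, so H* = 18.3.
From dB/dt = 0: 0.618(1 - B*/519) = 0.00428·18.3, giving B* = 519·(1 - 0.127) = 453.
From dH/dt = 0: 0.00118·453 - 0.425 = 0.0235C*, so C* = 0.11/0.0235 = 4.67.

B* ≈ 453, H* ≈ 18.3, C* ≈ 4.67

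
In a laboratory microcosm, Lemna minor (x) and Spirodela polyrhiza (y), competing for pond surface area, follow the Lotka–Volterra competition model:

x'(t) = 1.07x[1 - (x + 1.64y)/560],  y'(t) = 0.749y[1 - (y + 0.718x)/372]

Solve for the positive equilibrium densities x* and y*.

x* ≈ 282, y* ≈ 169

Setting both brackets to zero gives the nullclines x + 1.64y = 560 and 0.718x + y = 372.
Substituting y = 372 - 0.718x into the first: x(1 - 1.64·0.718) = 560 - 1.64·372.
So x* = -50.1/-0.178 = 282, and then y* = 372 - 0.718·282 = 169.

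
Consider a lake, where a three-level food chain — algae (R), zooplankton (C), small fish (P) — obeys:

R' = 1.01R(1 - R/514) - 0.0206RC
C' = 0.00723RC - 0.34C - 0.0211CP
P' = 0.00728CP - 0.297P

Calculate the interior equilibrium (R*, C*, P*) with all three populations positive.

R* ≈ 86.3, C* ≈ 40.8, P* ≈ 13.5

From dP/dt = 0: 0.00728C* = 0.297, so C* = 40.8.
From dR/dt = 0: 1.01(1 - R*/514) = 0.0206·40.8, giving R* = 514·(1 - 0.832) = 86.3.
From dC/dt = 0: 0.00723·86.3 - 0.34 = 0.0211P*, so P* = 0.284/0.0211 = 13.5.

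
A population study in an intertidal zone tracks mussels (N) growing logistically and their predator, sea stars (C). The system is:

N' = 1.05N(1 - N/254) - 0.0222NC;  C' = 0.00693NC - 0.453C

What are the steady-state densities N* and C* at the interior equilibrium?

N* ≈ 65.4, C* ≈ 35.1

From dC/dt = 0 with C > 0: 0.00693N* = 0.453, so N* = 65.4.
Substitute into dN/dt = 0: 1.05(1 - 65.4/254) = 0.0222C*.
The bracket is 0.743, giving C* = 0.78/0.0222 = 35.1.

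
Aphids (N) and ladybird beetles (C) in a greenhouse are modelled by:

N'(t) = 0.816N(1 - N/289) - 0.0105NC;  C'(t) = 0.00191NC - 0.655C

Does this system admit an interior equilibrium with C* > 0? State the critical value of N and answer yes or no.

Threshold N = 343; K < 343, so no, the predator goes extinct.

The predator equation gives dC/dt > 0 only when N > 0.655/0.00191 = 343.
Without the predator, N → K = 289. Since 289 < 343, the predator cannot invade.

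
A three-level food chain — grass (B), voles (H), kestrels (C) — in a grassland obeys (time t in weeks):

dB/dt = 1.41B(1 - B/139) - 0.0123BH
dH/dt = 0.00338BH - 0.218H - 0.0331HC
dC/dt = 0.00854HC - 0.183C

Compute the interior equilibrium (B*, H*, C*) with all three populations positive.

From dC/dt = 0: 0.00854H* = 0.183, so H* = 21.4.
From dB/dt = 0: 1.41(1 - B*/139) = 0.0123·21.4, giving B* = 139·(1 - 0.187) = 113.
From dH/dt = 0: 0.00338·113 - 0.218 = 0.0331C*, so C* = 0.164/0.0331 = 4.95.

B* ≈ 113, H* ≈ 21.4, C* ≈ 4.95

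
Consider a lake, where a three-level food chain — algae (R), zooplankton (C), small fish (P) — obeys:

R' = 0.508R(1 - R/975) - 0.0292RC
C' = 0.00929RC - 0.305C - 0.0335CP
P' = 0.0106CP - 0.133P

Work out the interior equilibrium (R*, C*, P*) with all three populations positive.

From dP/dt = 0: 0.0106C* = 0.133, so C* = 12.5.
From dR/dt = 0: 0.508(1 - R*/975) = 0.0292·12.5, giving R* = 975·(1 - 0.721) = 272.
From dC/dt = 0: 0.00929·272 - 0.305 = 0.0335P*, so P* = 2.22/0.0335 = 66.3.

R* ≈ 272, C* ≈ 12.5, P* ≈ 66.3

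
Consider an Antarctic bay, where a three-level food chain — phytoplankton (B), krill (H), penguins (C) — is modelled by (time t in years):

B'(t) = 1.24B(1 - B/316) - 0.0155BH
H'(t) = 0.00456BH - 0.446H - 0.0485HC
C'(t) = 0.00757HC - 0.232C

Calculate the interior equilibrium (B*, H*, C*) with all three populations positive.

From dC/dt = 0: 0.00757H* = 0.232, so H* = 30.6.
From dB/dt = 0: 1.24(1 - B*/316) = 0.0155·30.6, giving B* = 316·(1 - 0.383) = 195.
From dH/dt = 0: 0.00456·195 - 0.446 = 0.0485C*, so C* = 0.443/0.0485 = 9.13.

B* ≈ 195, H* ≈ 30.6, C* ≈ 9.13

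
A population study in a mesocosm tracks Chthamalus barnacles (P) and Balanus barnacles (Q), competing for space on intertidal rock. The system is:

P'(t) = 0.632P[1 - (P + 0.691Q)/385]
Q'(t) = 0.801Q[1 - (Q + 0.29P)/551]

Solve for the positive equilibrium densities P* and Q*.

P* ≈ 5.33, Q* ≈ 549

Setting both brackets to zero gives the nullclines P + 0.691Q = 385 and 0.29P + Q = 551.
Substituting Q = 551 - 0.29P into the first: P(1 - 0.691·0.29) = 385 - 0.691·551.
So P* = 4.26/0.8 = 5.33, and then Q* = 551 - 0.29·5.33 = 549.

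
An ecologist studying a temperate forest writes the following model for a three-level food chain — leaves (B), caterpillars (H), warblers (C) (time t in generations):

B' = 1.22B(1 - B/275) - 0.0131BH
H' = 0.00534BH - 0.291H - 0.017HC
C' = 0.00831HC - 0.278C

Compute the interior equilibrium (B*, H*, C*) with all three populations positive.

From dC/dt = 0: 0.00831H* = 0.278, so H* = 33.5.
From dB/dt = 0: 1.22(1 - B*/275) = 0.0131·33.5, giving B* = 275·(1 - 0.359) = 176.
From dH/dt = 0: 0.00534·176 - 0.291 = 0.017C*, so C* = 0.65/0.017 = 38.2.

B* ≈ 176, H* ≈ 33.5, C* ≈ 38.2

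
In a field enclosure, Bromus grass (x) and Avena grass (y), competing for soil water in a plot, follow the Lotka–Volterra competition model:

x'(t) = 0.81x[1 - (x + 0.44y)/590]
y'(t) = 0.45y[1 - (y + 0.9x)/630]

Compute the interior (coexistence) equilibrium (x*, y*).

Setting both brackets to zero gives the nullclines x + 0.44y = 590 and 0.9x + y = 630.
Substituting y = 630 - 0.9x into the first: x(1 - 0.44·0.9) = 590 - 0.44·630.
So x* = 313/0.604 = 518, and then y* = 630 - 0.9·518 = 164.

x* ≈ 518, y* ≈ 164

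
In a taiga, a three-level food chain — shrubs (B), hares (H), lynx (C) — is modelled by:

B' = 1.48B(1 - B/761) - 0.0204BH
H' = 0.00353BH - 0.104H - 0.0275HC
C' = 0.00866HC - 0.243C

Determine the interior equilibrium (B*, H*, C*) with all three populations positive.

B* ≈ 467, H* ≈ 28.1, C* ≈ 56.1

From dC/dt = 0: 0.00866H* = 0.243, so H* = 28.1.
From dB/dt = 0: 1.48(1 - B*/761) = 0.0204·28.1, giving B* = 761·(1 - 0.387) = 467.
From dH/dt = 0: 0.00353·467 - 0.104 = 0.0275C*, so C* = 1.54/0.0275 = 56.1.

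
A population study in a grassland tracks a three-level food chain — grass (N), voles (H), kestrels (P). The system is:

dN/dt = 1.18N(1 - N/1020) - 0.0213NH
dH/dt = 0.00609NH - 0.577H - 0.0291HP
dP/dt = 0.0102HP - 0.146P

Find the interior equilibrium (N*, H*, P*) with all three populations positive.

N* ≈ 756, H* ≈ 14.3, P* ≈ 138

From dP/dt = 0: 0.0102H* = 0.146, so H* = 14.3.
From dN/dt = 0: 1.18(1 - N*/1020) = 0.0213·14.3, giving N* = 1020·(1 - 0.258) = 756.
From dH/dt = 0: 0.00609·756 - 0.577 = 0.0291P*, so P* = 4.03/0.0291 = 138.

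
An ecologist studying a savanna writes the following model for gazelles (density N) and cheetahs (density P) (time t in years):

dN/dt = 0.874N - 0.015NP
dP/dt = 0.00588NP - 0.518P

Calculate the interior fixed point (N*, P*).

N* ≈ 88.1, P* ≈ 58.3

Set dP/dt = 0 with P > 0: 0.00588N - 0.518 = 0, so N* = 0.518/0.00588 = 88.1.
Set dN/dt = 0 with N > 0: 0.874 - 0.015P = 0, so P* = 0.874/0.015 = 58.3.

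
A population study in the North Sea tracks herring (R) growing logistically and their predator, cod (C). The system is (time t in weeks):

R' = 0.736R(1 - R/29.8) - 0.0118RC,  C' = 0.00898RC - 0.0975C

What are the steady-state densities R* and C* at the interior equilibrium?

From dC/dt = 0 with C > 0: 0.00898R* = 0.0975, so R* = 10.9.
Substitute into dR/dt = 0: 0.736(1 - 10.9/29.8) = 0.0118C*.
The bracket is 0.636, giving C* = 0.468/0.0118 = 39.6.

R* ≈ 10.9, C* ≈ 39.6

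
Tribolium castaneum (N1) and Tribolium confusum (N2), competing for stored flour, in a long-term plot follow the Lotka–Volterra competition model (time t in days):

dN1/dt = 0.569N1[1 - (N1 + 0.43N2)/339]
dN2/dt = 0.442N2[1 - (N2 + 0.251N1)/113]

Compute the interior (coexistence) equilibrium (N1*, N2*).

Setting both brackets to zero gives the nullclines N1 + 0.43N2 = 339 and 0.251N1 + N2 = 113.
Substituting N2 = 113 - 0.251N1 into the first: N1(1 - 0.43·0.251) = 339 - 0.43·113.
So N1* = 290/0.892 = 326, and then N2* = 113 - 0.251·326 = 31.3.

N1* ≈ 326, N2* ≈ 31.3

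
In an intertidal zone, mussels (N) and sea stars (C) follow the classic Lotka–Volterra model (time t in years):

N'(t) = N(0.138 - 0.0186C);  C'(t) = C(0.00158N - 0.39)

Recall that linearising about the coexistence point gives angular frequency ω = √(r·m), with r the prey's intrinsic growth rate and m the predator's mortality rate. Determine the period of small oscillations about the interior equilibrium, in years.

T ≈ 27.1 years

Here r = 0.138 and m = 0.39, so r·m = 0.0538.
ω = √0.0538 = 0.232 per year, hence T = 2π/ω ≈ 27.1 years.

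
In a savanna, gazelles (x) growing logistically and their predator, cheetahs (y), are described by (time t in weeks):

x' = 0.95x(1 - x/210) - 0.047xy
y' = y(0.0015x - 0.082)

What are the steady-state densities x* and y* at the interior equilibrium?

From dy/dt = 0 with y > 0: 0.0015x* = 0.082, so x* = 54.7.
Substitute into dx/dt = 0: 0.95(1 - 54.7/210) = 0.047y*.
The bracket is 0.74, giving y* = 0.703/0.047 = 15.

x* ≈ 54.7, y* ≈ 15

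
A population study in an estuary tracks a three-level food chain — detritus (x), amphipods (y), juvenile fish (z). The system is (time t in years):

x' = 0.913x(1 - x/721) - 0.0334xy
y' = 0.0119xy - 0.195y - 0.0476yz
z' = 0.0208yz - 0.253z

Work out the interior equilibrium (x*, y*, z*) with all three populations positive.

x* ≈ 400, y* ≈ 12.2, z* ≈ 95.9

From dz/dt = 0: 0.0208y* = 0.253, so y* = 12.2.
From dx/dt = 0: 0.913(1 - x*/721) = 0.0334·12.2, giving x* = 721·(1 - 0.445) = 400.
From dy/dt = 0: 0.0119·400 - 0.195 = 0.0476z*, so z* = 4.57/0.0476 = 95.9.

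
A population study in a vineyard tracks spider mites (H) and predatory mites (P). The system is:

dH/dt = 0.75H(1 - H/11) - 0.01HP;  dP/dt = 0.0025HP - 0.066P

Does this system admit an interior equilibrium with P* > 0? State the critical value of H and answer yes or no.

Threshold H = 26.4; K < 26.4, so no, the predator goes extinct.

The predator equation gives dP/dt > 0 only when H > 0.066/0.0025 = 26.4.
Without the predator, H → K = 11. Since 11 < 26.4, the predator cannot invade.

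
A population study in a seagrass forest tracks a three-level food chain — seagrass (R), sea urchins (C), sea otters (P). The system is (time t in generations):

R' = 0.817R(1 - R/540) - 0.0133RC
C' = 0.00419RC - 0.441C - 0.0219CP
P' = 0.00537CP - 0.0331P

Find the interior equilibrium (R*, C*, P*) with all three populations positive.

R* ≈ 486, C* ≈ 6.16, P* ≈ 72.8

From dP/dt = 0: 0.00537C* = 0.0331, so C* = 6.16.
From dR/dt = 0: 0.817(1 - R*/540) = 0.0133·6.16, giving R* = 540·(1 - 0.1) = 486.
From dC/dt = 0: 0.00419·486 - 0.441 = 0.0219P*, so P* = 1.59/0.0219 = 72.8.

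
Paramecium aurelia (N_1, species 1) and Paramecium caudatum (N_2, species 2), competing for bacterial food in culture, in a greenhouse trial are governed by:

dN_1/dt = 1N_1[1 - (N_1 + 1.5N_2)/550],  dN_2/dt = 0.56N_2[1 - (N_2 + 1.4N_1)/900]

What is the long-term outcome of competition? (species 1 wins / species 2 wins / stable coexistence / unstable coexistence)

species 2 excludes species 1

Compare the nullcline intercepts: K1/α12 = 550/1.5 = 367 < K2 = 900; K2/α21 = 900/1.4 = 643 > K1 = 550.
Since the inequalities point opposite ways, species 2 can invade but species 1 cannot.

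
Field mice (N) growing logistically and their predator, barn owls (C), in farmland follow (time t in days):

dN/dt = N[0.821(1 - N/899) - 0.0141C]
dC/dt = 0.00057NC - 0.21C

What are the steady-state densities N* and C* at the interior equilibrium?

From dC/dt = 0 with C > 0: 0.00057N* = 0.21, so N* = 368.
Substitute into dN/dt = 0: 0.821(1 - 368/899) = 0.0141C*.
The bracket is 0.59, giving C* = 0.485/0.0141 = 34.4.

N* ≈ 368, C* ≈ 34.4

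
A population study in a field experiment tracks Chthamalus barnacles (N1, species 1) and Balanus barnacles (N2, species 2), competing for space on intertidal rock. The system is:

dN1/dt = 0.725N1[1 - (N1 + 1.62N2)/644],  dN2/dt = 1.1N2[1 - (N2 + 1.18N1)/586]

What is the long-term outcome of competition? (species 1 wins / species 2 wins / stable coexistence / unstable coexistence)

Compare the nullcline intercepts: K1/α12 = 644/1.62 = 398 < K2 = 586; K2/α21 = 586/1.18 = 497 < K1 = 644.
Since both are reversed, neither can invade when rare; the interior point is a saddle.

unstable coexistence (outcome depends on initial conditions)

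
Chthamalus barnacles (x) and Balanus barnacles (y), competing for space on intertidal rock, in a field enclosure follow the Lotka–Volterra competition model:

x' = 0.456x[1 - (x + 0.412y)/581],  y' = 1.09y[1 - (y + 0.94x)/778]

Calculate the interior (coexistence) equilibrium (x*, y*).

x* ≈ 425, y* ≈ 378

Setting both brackets to zero gives the nullclines x + 0.412y = 581 and 0.94x + y = 778.
Substituting y = 778 - 0.94x into the first: x(1 - 0.412·0.94) = 581 - 0.412·778.
So x* = 260/0.613 = 425, and then y* = 778 - 0.94·425 = 378.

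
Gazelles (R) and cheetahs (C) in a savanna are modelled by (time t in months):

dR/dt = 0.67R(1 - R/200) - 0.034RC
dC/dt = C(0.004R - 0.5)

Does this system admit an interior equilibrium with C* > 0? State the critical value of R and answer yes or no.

The predator equation gives dC/dt > 0 only when R > 0.5/0.004 = 125.
Without the predator, R → K = 200. Since 200 > 125, the predator can invade and persist.

Threshold R = 125; K > 125, so yes, the predator persists.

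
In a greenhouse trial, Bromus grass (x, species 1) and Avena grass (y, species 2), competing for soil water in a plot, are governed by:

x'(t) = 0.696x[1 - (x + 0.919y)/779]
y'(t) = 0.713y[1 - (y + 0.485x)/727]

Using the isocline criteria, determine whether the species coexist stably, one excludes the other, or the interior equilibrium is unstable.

stable coexistence

Compare the nullcline intercepts: K1/α12 = 779/0.919 = 848 > K2 = 727; K2/α21 = 727/0.485 = 1500 > K1 = 779.
Since both inequalities hold, each species can invade when rare, so the interior equilibrium is stable.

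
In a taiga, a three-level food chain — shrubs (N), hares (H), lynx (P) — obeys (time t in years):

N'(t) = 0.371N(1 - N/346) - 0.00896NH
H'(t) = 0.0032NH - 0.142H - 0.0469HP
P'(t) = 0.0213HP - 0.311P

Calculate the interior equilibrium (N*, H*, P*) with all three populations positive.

N* ≈ 224, H* ≈ 14.6, P* ≈ 12.3

From dP/dt = 0: 0.0213H* = 0.311, so H* = 14.6.
From dN/dt = 0: 0.371(1 - N*/346) = 0.00896·14.6, giving N* = 346·(1 - 0.353) = 224.
From dH/dt = 0: 0.0032·224 - 0.142 = 0.0469P*, so P* = 0.575/0.0469 = 12.3.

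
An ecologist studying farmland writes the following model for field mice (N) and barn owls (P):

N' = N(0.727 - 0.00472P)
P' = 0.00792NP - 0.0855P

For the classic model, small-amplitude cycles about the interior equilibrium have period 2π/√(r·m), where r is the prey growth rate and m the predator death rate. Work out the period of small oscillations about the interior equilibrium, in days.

Here r = 0.727 and m = 0.0855, so r·m = 0.0622.
ω = √0.0622 = 0.249 per day, hence T = 2π/ω ≈ 25.2 days.

T ≈ 25.2 days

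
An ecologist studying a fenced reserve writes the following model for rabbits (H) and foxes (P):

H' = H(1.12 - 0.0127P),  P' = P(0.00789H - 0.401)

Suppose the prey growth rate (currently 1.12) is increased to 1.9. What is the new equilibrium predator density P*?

P* ≈ 150

At the interior fixed point, setting dH/dt = 0 with H > 0 fixes P* = (prey growth rate)/(HP coefficient) — independent of the other coefficients.
With the change, P* = 1.9/0.0127 = 150; it rises from 88.2.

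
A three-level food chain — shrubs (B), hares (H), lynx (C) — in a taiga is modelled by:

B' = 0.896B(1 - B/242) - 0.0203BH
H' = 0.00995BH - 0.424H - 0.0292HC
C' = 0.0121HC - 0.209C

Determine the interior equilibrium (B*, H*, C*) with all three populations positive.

From dC/dt = 0: 0.0121H* = 0.209, so H* = 17.3.
From dB/dt = 0: 0.896(1 - B*/242) = 0.0203·17.3, giving B* = 242·(1 - 0.391) = 147.
From dH/dt = 0: 0.00995·147 - 0.424 = 0.0292C*, so C* = 1.04/0.0292 = 35.7.

B* ≈ 147, H* ≈ 17.3, C* ≈ 35.7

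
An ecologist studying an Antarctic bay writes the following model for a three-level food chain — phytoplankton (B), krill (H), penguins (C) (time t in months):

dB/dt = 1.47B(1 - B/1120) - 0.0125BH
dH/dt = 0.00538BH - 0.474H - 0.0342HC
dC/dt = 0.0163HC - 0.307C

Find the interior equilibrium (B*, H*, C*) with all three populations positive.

From dC/dt = 0: 0.0163H* = 0.307, so H* = 18.8.
From dB/dt = 0: 1.47(1 - B*/1120) = 0.0125·18.8, giving B* = 1120·(1 - 0.16) = 941.
From dH/dt = 0: 0.00538·941 - 0.474 = 0.0342C*, so C* = 4.59/0.0342 = 134.

B* ≈ 941, H* ≈ 18.8, C* ≈ 134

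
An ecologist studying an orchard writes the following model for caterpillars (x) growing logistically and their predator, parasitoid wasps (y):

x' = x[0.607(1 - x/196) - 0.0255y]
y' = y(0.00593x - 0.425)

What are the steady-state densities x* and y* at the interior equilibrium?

x* ≈ 71.7, y* ≈ 15.1

From dy/dt = 0 with y > 0: 0.00593x* = 0.425, so x* = 71.7.
Substitute into dx/dt = 0: 0.607(1 - 71.7/196) = 0.0255y*.
The bracket is 0.634, giving y* = 0.385/0.0255 = 15.1.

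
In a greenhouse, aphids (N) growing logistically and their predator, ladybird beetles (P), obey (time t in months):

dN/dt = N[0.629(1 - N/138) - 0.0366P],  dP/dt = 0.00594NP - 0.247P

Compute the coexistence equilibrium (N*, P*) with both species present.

From dP/dt = 0 with P > 0: 0.00594N* = 0.247, so N* = 41.6.
Substitute into dN/dt = 0: 0.629(1 - 41.6/138) = 0.0366P*.
The bracket is 0.699, giving P* = 0.439/0.0366 = 12.

N* ≈ 41.6, P* ≈ 12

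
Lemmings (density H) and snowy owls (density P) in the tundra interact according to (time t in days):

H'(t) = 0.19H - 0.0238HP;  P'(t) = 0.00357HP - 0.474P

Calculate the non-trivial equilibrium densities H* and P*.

Set dP/dt = 0 with P > 0: 0.00357H - 0.474 = 0, so H* = 0.474/0.00357 = 133.
Set dH/dt = 0 with H > 0: 0.19 - 0.0238P = 0, so P* = 0.19/0.0238 = 7.98.

H* ≈ 133, P* ≈ 7.98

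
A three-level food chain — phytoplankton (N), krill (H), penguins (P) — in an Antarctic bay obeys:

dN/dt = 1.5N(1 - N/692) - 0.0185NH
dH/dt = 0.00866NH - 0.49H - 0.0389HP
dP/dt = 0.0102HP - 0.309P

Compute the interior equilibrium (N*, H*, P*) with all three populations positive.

N* ≈ 433, H* ≈ 30.3, P* ≈ 83.9

From dP/dt = 0: 0.0102H* = 0.309, so H* = 30.3.
From dN/dt = 0: 1.5(1 - N*/692) = 0.0185·30.3, giving N* = 692·(1 - 0.374) = 433.
From dH/dt = 0: 0.00866·433 - 0.49 = 0.0389P*, so P* = 3.26/0.0389 = 83.9.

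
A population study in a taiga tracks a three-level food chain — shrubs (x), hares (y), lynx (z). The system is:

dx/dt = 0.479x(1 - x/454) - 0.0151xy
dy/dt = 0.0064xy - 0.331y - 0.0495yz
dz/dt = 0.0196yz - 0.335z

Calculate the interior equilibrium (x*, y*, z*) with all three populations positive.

From dz/dt = 0: 0.0196y* = 0.335, so y* = 17.1.
From dx/dt = 0: 0.479(1 - x*/454) = 0.0151·17.1, giving x* = 454·(1 - 0.539) = 209.
From dy/dt = 0: 0.0064·209 - 0.331 = 0.0495z*, so z* = 1.01/0.0495 = 20.4.

x* ≈ 209, y* ≈ 17.1, z* ≈ 20.4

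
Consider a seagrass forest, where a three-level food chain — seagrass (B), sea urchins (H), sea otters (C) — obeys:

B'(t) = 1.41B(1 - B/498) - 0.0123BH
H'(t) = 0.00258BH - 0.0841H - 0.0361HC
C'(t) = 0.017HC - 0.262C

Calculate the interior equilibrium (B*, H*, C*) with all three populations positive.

From dC/dt = 0: 0.017H* = 0.262, so H* = 15.4.
From dB/dt = 0: 1.41(1 - B*/498) = 0.0123·15.4, giving B* = 498·(1 - 0.134) = 431.
From dH/dt = 0: 0.00258·431 - 0.0841 = 0.0361C*, so C* = 1.03/0.0361 = 28.5.

B* ≈ 431, H* ≈ 15.4, C* ≈ 28.5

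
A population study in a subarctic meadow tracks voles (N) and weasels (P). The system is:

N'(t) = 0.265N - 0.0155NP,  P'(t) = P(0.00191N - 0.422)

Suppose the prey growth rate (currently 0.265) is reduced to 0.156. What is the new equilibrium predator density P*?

P* ≈ 10.1

At the interior fixed point, setting dN/dt = 0 with N > 0 fixes P* = (prey growth rate)/(NP coefficient) — independent of the other coefficients.
With the change, P* = 0.156/0.0155 = 10.1; it falls from 17.1.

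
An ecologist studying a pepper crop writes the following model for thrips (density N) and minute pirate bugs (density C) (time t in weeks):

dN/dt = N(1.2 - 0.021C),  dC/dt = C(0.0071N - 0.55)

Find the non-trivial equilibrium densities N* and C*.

N* ≈ 77.5, C* ≈ 57.1

Set dC/dt = 0 with C > 0: 0.0071N - 0.55 = 0, so N* = 0.55/0.0071 = 77.5.
Set dN/dt = 0 with N > 0: 1.2 - 0.021C = 0, so C* = 1.2/0.021 = 57.1.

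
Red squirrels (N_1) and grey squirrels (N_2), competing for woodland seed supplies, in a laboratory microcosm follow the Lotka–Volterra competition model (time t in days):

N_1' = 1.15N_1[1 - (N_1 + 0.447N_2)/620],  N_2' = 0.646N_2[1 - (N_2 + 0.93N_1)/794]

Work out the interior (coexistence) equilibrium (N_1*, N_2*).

N_1* ≈ 454, N_2* ≈ 372

Setting both brackets to zero gives the nullclines N_1 + 0.447N_2 = 620 and 0.93N_1 + N_2 = 794.
Substituting N_2 = 794 - 0.93N_1 into the first: N_1(1 - 0.447·0.93) = 620 - 0.447·794.
So N_1* = 265/0.584 = 454, and then N_2* = 794 - 0.93·454 = 372.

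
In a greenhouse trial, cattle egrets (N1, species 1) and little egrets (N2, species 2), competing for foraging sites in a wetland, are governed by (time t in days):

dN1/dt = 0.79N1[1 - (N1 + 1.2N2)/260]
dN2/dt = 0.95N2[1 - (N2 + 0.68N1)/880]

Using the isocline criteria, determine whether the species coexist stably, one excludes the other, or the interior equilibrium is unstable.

Compare the nullcline intercepts: K1/α12 = 260/1.2 = 217 < K2 = 880; K2/α21 = 880/0.68 = 1290 > K1 = 260.
Since the inequalities point opposite ways, species 2 can invade but species 1 cannot.

species 2 excludes species 1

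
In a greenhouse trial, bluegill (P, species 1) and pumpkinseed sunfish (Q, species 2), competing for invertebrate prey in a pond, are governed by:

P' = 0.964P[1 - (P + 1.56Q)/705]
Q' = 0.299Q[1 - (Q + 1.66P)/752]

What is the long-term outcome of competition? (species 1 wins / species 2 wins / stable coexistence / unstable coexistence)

unstable coexistence (outcome depends on initial conditions)

Compare the nullcline intercepts: K1/α12 = 705/1.56 = 452 < K2 = 752; K2/α21 = 752/1.66 = 453 < K1 = 705.
Since both are reversed, neither can invade when rare; the interior point is a saddle.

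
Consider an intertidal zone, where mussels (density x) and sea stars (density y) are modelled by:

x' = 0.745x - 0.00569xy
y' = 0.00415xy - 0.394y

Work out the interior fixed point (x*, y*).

Set dy/dt = 0 with y > 0: 0.00415x - 0.394 = 0, so x* = 0.394/0.00415 = 94.9.
Set dx/dt = 0 with x > 0: 0.745 - 0.00569y = 0, so y* = 0.745/0.00569 = 131.

x* ≈ 94.9, y* ≈ 131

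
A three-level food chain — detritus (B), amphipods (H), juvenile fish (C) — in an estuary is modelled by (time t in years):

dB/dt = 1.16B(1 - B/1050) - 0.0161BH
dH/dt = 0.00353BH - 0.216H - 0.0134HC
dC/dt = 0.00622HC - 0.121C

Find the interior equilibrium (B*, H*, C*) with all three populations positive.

B* ≈ 767, H* ≈ 19.5, C* ≈ 186

From dC/dt = 0: 0.00622H* = 0.121, so H* = 19.5.
From dB/dt = 0: 1.16(1 - B*/1050) = 0.0161·19.5, giving B* = 1050·(1 - 0.27) = 767.
From dH/dt = 0: 0.00353·767 - 0.216 = 0.0134C*, so C* = 2.49/0.0134 = 186.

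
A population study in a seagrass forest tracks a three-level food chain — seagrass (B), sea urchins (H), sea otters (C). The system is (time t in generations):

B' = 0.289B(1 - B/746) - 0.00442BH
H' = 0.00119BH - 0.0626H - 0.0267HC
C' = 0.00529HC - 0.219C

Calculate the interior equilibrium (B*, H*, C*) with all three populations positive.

B* ≈ 274, H* ≈ 41.4, C* ≈ 9.85

From dC/dt = 0: 0.00529H* = 0.219, so H* = 41.4.
From dB/dt = 0: 0.289(1 - B*/746) = 0.00442·41.4, giving B* = 746·(1 - 0.633) = 274.
From dH/dt = 0: 0.00119·274 - 0.0626 = 0.0267C*, so C* = 0.263/0.0267 = 9.85.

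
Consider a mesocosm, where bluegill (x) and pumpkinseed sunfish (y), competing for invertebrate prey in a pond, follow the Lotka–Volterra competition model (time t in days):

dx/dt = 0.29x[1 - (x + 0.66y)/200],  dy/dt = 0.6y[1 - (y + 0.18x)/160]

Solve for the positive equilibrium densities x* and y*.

x* ≈ 107, y* ≈ 141

Setting both brackets to zero gives the nullclines x + 0.66y = 200 and 0.18x + y = 160.
Substituting y = 160 - 0.18x into the first: x(1 - 0.66·0.18) = 200 - 0.66·160.
So x* = 94.4/0.881 = 107, and then y* = 160 - 0.18·107 = 141.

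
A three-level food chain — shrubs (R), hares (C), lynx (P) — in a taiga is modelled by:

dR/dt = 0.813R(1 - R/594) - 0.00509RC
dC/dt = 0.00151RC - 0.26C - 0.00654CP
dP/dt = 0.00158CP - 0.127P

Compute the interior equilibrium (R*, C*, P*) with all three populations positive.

R* ≈ 295, C* ≈ 80.4, P* ≈ 28.4

From dP/dt = 0: 0.00158C* = 0.127, so C* = 80.4.
From dR/dt = 0: 0.813(1 - R*/594) = 0.00509·80.4, giving R* = 594·(1 - 0.503) = 295.
From dC/dt = 0: 0.00151·295 - 0.26 = 0.00654P*, so P* = 0.186/0.00654 = 28.4.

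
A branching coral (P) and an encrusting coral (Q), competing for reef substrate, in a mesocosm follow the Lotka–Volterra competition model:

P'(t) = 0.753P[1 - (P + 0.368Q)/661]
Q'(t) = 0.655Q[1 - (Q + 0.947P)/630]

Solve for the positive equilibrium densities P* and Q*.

P* ≈ 659, Q* ≈ 6.19

Setting both brackets to zero gives the nullclines P + 0.368Q = 661 and 0.947P + Q = 630.
Substituting Q = 630 - 0.947P into the first: P(1 - 0.368·0.947) = 661 - 0.368·630.
So P* = 429/0.652 = 659, and then Q* = 630 - 0.947·659 = 6.19.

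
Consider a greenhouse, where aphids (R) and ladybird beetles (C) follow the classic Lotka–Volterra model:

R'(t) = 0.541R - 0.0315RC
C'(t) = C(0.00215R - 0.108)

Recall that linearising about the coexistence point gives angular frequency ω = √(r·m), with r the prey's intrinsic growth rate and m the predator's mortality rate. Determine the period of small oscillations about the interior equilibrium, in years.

Here r = 0.541 and m = 0.108, so r·m = 0.0584.
ω = √0.0584 = 0.242 per year, hence T = 2π/ω ≈ 26 years.

T ≈ 26 years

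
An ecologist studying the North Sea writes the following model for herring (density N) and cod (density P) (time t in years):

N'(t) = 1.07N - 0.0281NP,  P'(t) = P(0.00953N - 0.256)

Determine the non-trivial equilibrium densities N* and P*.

N* ≈ 26.9, P* ≈ 38.1

Set dP/dt = 0 with P > 0: 0.00953N - 0.256 = 0, so N* = 0.256/0.00953 = 26.9.
Set dN/dt = 0 with N > 0: 1.07 - 0.0281P = 0, so P* = 1.07/0.0281 = 38.1.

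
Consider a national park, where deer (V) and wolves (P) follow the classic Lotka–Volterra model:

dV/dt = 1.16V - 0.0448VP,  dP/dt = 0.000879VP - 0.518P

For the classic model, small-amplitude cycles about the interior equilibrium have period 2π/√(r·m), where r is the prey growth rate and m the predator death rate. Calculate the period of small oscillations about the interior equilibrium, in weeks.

T ≈ 8.11 weeks

Here r = 1.16 and m = 0.518, so r·m = 0.601.
ω = √0.601 = 0.775 per week, hence T = 2π/ω ≈ 8.11 weeks.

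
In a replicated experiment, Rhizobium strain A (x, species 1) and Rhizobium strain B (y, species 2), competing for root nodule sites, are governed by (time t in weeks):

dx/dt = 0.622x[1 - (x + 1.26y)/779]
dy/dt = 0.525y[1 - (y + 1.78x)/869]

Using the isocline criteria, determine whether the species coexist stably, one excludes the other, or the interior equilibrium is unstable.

Compare the nullcline intercepts: K1/α12 = 779/1.26 = 618 < K2 = 869; K2/α21 = 869/1.78 = 488 < K1 = 779.
Since both are reversed, neither can invade when rare; the interior point is a saddle.

unstable coexistence (outcome depends on initial conditions)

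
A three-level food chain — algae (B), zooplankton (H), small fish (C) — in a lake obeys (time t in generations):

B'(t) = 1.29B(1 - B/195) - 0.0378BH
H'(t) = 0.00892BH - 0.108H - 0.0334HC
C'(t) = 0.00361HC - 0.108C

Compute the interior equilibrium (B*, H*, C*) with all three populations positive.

B* ≈ 24.1, H* ≈ 29.9, C* ≈ 3.19

From dC/dt = 0: 0.00361H* = 0.108, so H* = 29.9.
From dB/dt = 0: 1.29(1 - B*/195) = 0.0378·29.9, giving B* = 195·(1 - 0.877) = 24.1.
From dH/dt = 0: 0.00892·24.1 - 0.108 = 0.0334C*, so C* = 0.107/0.0334 = 3.19.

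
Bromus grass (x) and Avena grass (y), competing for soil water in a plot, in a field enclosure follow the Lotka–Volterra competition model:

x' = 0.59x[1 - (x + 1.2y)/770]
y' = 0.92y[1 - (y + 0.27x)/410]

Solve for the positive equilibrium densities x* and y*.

Setting both brackets to zero gives the nullclines x + 1.2y = 770 and 0.27x + y = 410.
Substituting y = 410 - 0.27x into the first: x(1 - 1.2·0.27) = 770 - 1.2·410.
So x* = 278/0.676 = 411, and then y* = 410 - 0.27·411 = 299.

x* ≈ 411, y* ≈ 299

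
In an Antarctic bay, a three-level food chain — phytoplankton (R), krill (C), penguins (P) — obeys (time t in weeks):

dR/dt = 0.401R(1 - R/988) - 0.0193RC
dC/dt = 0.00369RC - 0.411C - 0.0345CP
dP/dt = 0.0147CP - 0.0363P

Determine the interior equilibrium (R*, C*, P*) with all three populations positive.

R* ≈ 871, C* ≈ 2.47, P* ≈ 81.2

From dP/dt = 0: 0.0147C* = 0.0363, so C* = 2.47.
From dR/dt = 0: 0.401(1 - R*/988) = 0.0193·2.47, giving R* = 988·(1 - 0.119) = 871.
From dC/dt = 0: 0.00369·871 - 0.411 = 0.0345P*, so P* = 2.8/0.0345 = 81.2.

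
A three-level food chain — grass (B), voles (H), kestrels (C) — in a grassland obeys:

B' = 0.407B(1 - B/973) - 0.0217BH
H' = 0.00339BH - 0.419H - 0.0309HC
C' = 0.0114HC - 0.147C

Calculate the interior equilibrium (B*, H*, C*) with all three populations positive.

B* ≈ 304, H* ≈ 12.9, C* ≈ 19.8

From dC/dt = 0: 0.0114H* = 0.147, so H* = 12.9.
From dB/dt = 0: 0.407(1 - B*/973) = 0.0217·12.9, giving B* = 973·(1 - 0.688) = 304.
From dH/dt = 0: 0.00339·304 - 0.419 = 0.0309C*, so C* = 0.612/0.0309 = 19.8.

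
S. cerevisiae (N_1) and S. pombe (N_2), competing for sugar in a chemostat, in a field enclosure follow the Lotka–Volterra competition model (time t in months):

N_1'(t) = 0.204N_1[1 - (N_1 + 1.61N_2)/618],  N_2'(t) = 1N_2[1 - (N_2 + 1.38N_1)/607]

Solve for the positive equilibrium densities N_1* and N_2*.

N_1* ≈ 294, N_2* ≈ 201

Setting both brackets to zero gives the nullclines N_1 + 1.61N_2 = 618 and 1.38N_1 + N_2 = 607.
Substituting N_2 = 607 - 1.38N_1 into the first: N_1(1 - 1.61·1.38) = 618 - 1.61·607.
So N_1* = -359/-1.22 = 294, and then N_2* = 607 - 1.38·294 = 201.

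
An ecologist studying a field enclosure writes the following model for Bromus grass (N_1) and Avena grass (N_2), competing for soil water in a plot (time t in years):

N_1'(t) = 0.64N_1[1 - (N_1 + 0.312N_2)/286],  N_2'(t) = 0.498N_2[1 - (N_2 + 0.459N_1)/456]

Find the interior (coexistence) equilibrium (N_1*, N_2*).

N_1* ≈ 168, N_2* ≈ 379

Setting both brackets to zero gives the nullclines N_1 + 0.312N_2 = 286 and 0.459N_1 + N_2 = 456.
Substituting N_2 = 456 - 0.459N_1 into the first: N_1(1 - 0.312·0.459) = 286 - 0.312·456.
So N_1* = 144/0.857 = 168, and then N_2* = 456 - 0.459·168 = 379.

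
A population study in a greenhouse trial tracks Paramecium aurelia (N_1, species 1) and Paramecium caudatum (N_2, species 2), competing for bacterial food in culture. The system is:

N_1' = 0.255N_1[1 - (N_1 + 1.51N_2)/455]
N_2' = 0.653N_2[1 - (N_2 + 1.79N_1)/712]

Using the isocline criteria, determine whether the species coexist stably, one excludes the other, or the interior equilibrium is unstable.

unstable coexistence (outcome depends on initial conditions)

Compare the nullcline intercepts: K1/α12 = 455/1.51 = 301 < K2 = 712; K2/α21 = 712/1.79 = 398 < K1 = 455.
Since both are reversed, neither can invade when rare; the interior point is a saddle.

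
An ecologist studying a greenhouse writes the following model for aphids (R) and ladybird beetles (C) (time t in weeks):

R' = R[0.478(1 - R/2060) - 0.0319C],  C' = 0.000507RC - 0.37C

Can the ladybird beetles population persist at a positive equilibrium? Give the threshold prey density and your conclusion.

The predator equation gives dC/dt > 0 only when R > 0.37/0.000507 = 730.
Without the predator, R → K = 2060. Since 2060 > 730, the predator can invade and persist.

Threshold R = 730; K > 730, so yes, the predator persists.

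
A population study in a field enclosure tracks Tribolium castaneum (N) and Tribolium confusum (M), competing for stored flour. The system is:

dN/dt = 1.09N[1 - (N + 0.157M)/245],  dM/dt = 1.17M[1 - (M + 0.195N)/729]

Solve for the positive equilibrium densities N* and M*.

N* ≈ 135, M* ≈ 703

Setting both brackets to zero gives the nullclines N + 0.157M = 245 and 0.195N + M = 729.
Substituting M = 729 - 0.195N into the first: N(1 - 0.157·0.195) = 245 - 0.157·729.
So N* = 131/0.969 = 135, and then M* = 729 - 0.195·135 = 703.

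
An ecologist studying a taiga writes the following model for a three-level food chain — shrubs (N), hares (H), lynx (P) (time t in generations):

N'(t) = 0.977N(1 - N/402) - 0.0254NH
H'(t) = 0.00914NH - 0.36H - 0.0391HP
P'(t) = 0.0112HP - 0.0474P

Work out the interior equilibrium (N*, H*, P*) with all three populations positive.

From dP/dt = 0: 0.0112H* = 0.0474, so H* = 4.23.
From dN/dt = 0: 0.977(1 - N*/402) = 0.0254·4.23, giving N* = 402·(1 - 0.11) = 358.
From dH/dt = 0: 0.00914·358 - 0.36 = 0.0391P*, so P* = 2.91/0.0391 = 74.4.

N* ≈ 358, H* ≈ 4.23, P* ≈ 74.4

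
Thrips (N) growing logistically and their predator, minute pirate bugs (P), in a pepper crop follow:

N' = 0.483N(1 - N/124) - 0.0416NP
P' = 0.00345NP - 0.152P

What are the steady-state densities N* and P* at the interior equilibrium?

N* ≈ 44.1, P* ≈ 7.49

From dP/dt = 0 with P > 0: 0.00345N* = 0.152, so N* = 44.1.
Substitute into dN/dt = 0: 0.483(1 - 44.1/124) = 0.0416P*.
The bracket is 0.645, giving P* = 0.311/0.0416 = 7.49.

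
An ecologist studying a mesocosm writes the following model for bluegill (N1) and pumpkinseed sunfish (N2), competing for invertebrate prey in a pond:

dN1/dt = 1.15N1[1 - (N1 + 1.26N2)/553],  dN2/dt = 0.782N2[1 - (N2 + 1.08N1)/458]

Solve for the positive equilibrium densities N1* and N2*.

N1* ≈ 66.7, N2* ≈ 386

Setting both brackets to zero gives the nullclines N1 + 1.26N2 = 553 and 1.08N1 + N2 = 458.
Substituting N2 = 458 - 1.08N1 into the first: N1(1 - 1.26·1.08) = 553 - 1.26·458.
So N1* = -24.1/-0.361 = 66.7, and then N2* = 458 - 1.08·66.7 = 386.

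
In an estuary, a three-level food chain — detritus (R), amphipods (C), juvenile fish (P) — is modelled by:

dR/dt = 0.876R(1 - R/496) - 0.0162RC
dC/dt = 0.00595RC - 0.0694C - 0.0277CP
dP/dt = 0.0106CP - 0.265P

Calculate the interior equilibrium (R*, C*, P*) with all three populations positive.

From dP/dt = 0: 0.0106C* = 0.265, so C* = 25.
From dR/dt = 0: 0.876(1 - R*/496) = 0.0162·25, giving R* = 496·(1 - 0.462) = 267.
From dC/dt = 0: 0.00595·267 - 0.0694 = 0.0277P*, so P* = 1.52/0.0277 = 54.8.

R* ≈ 267, C* ≈ 25, P* ≈ 54.8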